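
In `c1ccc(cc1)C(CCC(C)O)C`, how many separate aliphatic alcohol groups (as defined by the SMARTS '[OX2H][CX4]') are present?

[OX2H][CX4] is the SMARTS for an aliphatic alcohol: a hydroxyl oxygen bound to an sp3 (X4) carbon.
Exactly one fragment in the molecule meets all constraints, giving 1 match.

1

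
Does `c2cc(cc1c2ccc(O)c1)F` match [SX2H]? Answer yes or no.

No

The pattern [SX2H] describes an aliphatic sulfur with two connections, one being H — a thiol.
The closest candidate here is a hydroxyl group (-OH), but it is an -OH, not an -SH. No other fragment satisfies the full query, so there is no match.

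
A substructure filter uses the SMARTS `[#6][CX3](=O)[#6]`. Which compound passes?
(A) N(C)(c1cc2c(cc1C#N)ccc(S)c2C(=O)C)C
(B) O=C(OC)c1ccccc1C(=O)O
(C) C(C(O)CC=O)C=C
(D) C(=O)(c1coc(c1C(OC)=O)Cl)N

[#6][CX3](=O)[#6] describes a carbonyl carbon (no H) flanked by two carbons (a ketone).
(A) contains an acetyl/ketone group (-C(=O)CH3), which satisfies every atom and bond constraint.
(B) has a carboxylic acid group (-C(=O)OH) but one neighbour of the carbonyl carbon is O, not C.
(C) has an aldehyde (-CHO) but the carbonyl carbon has H1, so it is not flanked by two carbons.
(D) has a methyl-ester group (-C(=O)OCH3) but one neighbour of the carbonyl carbon is O, not C.
So the answer is (A).

A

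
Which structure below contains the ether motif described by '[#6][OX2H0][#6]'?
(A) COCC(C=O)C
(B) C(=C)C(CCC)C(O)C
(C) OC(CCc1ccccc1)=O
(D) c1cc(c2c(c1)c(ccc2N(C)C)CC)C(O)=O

A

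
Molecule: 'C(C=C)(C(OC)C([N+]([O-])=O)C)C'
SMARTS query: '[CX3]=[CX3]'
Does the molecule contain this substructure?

Yes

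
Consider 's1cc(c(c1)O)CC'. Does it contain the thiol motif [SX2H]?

The pattern [SX2H] describes an aliphatic sulfur with two connections, one being H — a thiol.
The closest candidate here is a hydroxyl group (-OH), but it is an -OH, not an -SH. No other fragment satisfies the full query, so there is no match.

No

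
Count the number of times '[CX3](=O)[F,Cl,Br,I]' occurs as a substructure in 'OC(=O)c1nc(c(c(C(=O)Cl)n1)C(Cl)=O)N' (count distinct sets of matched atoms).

2

[CX3](=O)[F,Cl,Br,I] is the SMARTS for an acyl halide: a carbonyl carbon bonded to a halogen.
The molecule carries 2 separate instances of an acyl chloride (-C(=O)Cl) meeting every constraint; each maps to a distinct set of atoms, giving 2 matches.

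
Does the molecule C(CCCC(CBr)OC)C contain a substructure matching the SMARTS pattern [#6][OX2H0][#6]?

The pattern [#6][OX2H0][#6] describes an aliphatic oxygen bridging two carbons with no H on the oxygen — an ether.
The molecule carries a methoxy ether (-OCH3), whose atoms satisfy every constraint of the query, so the pattern matches.

Yes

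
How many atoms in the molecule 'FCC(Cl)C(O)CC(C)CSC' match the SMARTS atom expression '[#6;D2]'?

3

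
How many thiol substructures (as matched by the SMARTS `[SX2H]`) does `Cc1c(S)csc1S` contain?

[SX2H] is the SMARTS for a thiol: an aliphatic sulfur with two connections, one being H.
The molecule carries 2 separate instances of a thiol (-SH) meeting every constraint; each maps to a distinct set of atoms, giving 2 matches.

2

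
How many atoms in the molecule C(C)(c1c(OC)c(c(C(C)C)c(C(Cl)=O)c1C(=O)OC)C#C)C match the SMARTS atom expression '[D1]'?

10

Check the 23 heavy atoms by environment: 6× c (aromatic, D3) → no; 1× C (D2) → no; 7× C (D1) → match; 4× C (D3) → no; 2× O (D2) → no; 2× O (D1) → match; 1× Cl (D1) → match.
Summing the matching environments: 7 + 2 + 1 = 10 matching atoms.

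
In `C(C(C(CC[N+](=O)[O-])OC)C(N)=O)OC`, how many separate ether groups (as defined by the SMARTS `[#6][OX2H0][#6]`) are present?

2

[#6][OX2H0][#6] is the SMARTS for an ether: an aliphatic oxygen bridging two carbons with no H on the oxygen.
The molecule carries 2 separate instances of a methoxy ether (-OCH3) meeting every constraint; each maps to a distinct set of atoms, giving 2 matches.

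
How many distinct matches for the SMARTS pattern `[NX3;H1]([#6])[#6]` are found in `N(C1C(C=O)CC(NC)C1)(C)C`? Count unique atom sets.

[NX3;H1]([#6])[#6] is the SMARTS for a secondary amine: a trivalent nitrogen with one H, bonded to two carbons.
Exactly one fragment in the molecule meets all constraints, giving 1 match.

1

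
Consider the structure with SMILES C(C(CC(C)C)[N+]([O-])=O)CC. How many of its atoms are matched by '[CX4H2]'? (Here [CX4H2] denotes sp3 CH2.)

3

Check the 11 heavy atoms by environment: 3× C (H2, X4) → match; 2× C (H1, X4) → no; 3× C (H3, X4) → no; 1× N (charge +1, H0, X3) → no; 1× O (charge -1, H0, X1) → no; 1× O (H0, X1) → no.
That gives 3 matching atoms.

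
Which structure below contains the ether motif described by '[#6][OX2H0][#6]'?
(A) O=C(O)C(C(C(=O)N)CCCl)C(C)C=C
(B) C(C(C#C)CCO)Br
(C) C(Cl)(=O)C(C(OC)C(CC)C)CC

C

[#6][OX2H0][#6] describes an aliphatic oxygen bridging two carbons with no H on the oxygen (an ether).
(A) has a carboxylic acid group (-C(=O)OH) but the -OH oxygen has H1; the =O is OX1, not OX2.
(B) has a hydroxyl group (-OH) but the oxygen has H1, not H0 bridging two carbons.
(C) contains a methoxy ether (-OCH3), which satisfies every atom and bond constraint.
So the answer is (C).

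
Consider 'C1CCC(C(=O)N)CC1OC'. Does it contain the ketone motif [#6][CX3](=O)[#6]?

No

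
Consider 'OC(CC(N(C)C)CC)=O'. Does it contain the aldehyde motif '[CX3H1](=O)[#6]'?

No

The pattern [CX3H1](=O)[#6] describes an sp2 carbon with one H, double-bonded to O and single-bonded to carbon — an aldehyde.
The closest candidate here is a carboxylic acid group (-C(=O)OH), but the carbonyl carbon has H0 and is bonded to O, not H1. No other fragment satisfies the full query, so there is no match.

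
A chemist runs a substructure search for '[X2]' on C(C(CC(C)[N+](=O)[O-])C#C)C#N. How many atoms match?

3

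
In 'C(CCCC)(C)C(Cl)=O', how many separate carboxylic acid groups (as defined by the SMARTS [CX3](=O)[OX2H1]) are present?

0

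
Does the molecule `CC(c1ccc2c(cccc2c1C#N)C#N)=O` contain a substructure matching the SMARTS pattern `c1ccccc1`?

Yes

The pattern c1ccccc1 describes six aromatic carbons in a ring — a benzene ring.
The required atom environment is present in the molecule, so the pattern matches.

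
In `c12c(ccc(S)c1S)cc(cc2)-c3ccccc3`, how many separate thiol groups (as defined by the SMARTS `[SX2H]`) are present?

[SX2H] is the SMARTS for a thiol: an aliphatic sulfur with two connections, one being H.
The molecule carries 2 separate instances of a thiol (-SH) meeting every constraint; each maps to a distinct set of atoms, giving 2 matches.

2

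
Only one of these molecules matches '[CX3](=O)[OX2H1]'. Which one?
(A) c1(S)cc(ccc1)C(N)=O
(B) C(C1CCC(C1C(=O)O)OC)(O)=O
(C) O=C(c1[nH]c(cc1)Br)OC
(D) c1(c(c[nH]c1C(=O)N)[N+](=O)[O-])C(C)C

B

[CX3](=O)[OX2H1] describes an sp2 carbon double-bonded to O and single-bonded to an -OH oxygen (a carboxylic acid).
(A) has a primary amide (-C(=O)NH2) but the carbonyl is bonded to N, not to an -OH oxygen.
(B) contains a carboxylic acid group (-C(=O)OH), which satisfies every atom and bond constraint.
(C) has a methyl-ester group (-C(=O)OCH3) but the singly-bonded O has no H (OX2H0, not OX2H1).
(D) has a primary amide (-C(=O)NH2) but the carbonyl is bonded to N, not to an -OH oxygen.
So the answer is (B).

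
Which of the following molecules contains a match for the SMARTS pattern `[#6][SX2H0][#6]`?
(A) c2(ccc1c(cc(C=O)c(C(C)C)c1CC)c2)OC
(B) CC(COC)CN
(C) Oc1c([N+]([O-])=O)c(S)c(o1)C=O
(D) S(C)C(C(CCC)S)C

[#6][SX2H0][#6] describes an aliphatic sulfur bridging two carbons with no H on the sulfur (a thioether).
(A) has a methoxy ether (-OCH3) but the bridging atom is O, not S.
(B) has a methoxy ether (-OCH3) but the bridging atom is O, not S.
(C) has a thiol (-SH) but the sulfur has H1, not H0 bridging two carbons.
(D) contains a methylthio ether (-SCH3), which satisfies every atom and bond constraint.
So the answer is (D).

D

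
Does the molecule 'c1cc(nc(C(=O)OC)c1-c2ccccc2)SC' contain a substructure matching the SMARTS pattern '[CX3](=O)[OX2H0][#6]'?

Yes

The pattern [CX3](=O)[OX2H0][#6] describes a carbonyl carbon bonded to an oxygen that is itself bonded to carbon (no H on that O) — an ester.
The molecule carries a methyl-ester group (-C(=O)OCH3), whose atoms satisfy every constraint of the query, so the pattern matches.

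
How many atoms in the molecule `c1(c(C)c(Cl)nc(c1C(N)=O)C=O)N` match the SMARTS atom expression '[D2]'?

2

The query [D2] means: atom with exactly two heavy-atom neighbours.
Check the 14 heavy atoms by environment: 1× n (aromatic, D2) → match; 5× c (aromatic, D3) → no; 1× C (D2) → match; 2× O (D1) → no; 1× C (D1) → no; 1× C (D3) → no; 2× N (D1) → no; 1× Cl (D1) → no.
Summing the matching environments: 1 + 1 = 2 matching atoms.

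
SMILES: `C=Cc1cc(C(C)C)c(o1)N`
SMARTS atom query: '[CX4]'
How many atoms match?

Check the 11 heavy atoms by environment: 1× o (aromatic, X2) → no; 4× c (aromatic, X3) → no; 2× C (X3) → no; 1× N (X3) → no; 3× C (X4) → match.
That gives 3 matching atoms.

3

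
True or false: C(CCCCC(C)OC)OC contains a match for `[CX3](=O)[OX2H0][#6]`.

False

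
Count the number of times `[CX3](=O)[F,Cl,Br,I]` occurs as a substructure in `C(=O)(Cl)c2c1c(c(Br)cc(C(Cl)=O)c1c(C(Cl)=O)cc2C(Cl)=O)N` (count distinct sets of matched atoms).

4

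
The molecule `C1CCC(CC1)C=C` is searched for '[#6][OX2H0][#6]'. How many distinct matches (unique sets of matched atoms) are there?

0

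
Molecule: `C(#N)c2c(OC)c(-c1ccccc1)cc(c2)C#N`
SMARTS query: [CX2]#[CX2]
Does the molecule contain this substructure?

The pattern [CX2]#[CX2] describes a carbon-carbon triple bond — an alkyne.
The closest candidate here is a nitrile (-C#N), but the triple bond is C#N, not C#C. No other fragment satisfies the full query, so there is no match.

No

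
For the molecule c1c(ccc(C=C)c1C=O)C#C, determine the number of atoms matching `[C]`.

5

The query [C] means: uppercase C matches aliphatic (non-aromatic) carbon only.
Check the 12 heavy atoms by environment: 6× c (aromatic) → no; 5× C → match; 1× O → no.
That gives 5 matching atoms.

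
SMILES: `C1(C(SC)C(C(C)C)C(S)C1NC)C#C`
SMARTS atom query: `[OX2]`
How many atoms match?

0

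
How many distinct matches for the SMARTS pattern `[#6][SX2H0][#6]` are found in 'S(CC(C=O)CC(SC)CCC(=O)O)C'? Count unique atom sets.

2

[#6][SX2H0][#6] is the SMARTS for a thioether: an aliphatic sulfur bridging two carbons with no H on the sulfur.
The molecule carries 2 separate instances of a methylthio ether (-SCH3) meeting every constraint; each maps to a distinct set of atoms, giving 2 matches.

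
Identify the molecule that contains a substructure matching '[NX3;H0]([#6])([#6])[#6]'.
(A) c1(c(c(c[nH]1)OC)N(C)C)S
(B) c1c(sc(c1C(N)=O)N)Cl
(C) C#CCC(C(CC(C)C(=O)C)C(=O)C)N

A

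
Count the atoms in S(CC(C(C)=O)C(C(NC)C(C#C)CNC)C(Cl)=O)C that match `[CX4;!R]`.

The query [CX4;!R] means: aliphatic carbon with four total connections, not in a ring.
Check the 20 heavy atoms by environment: 10× C (X4, acyclic) → match; 2× C (X3, acyclic) → no; 2× O (X1, acyclic) → no; 2× N (X3, acyclic) → no; 2× C (X2, acyclic) → no; 1× Cl (X1, acyclic) → no; 1× S (X2, acyclic) → no.
That gives 10 matching atoms.

10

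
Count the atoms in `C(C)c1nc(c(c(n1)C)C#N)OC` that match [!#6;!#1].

4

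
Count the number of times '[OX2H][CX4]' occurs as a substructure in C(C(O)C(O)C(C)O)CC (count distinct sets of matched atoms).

3

[OX2H][CX4] is the SMARTS for an aliphatic alcohol: a hydroxyl oxygen bound to an sp3 (X4) carbon.
The molecule carries 3 separate instances of a hydroxyl group (-OH) meeting every constraint; each maps to a distinct set of atoms, giving 3 matches.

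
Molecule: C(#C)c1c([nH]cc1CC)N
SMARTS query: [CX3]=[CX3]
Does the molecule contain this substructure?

No

The pattern [CX3]=[CX3] describes a non-aromatic C=C double bond between two sp2 carbons — an alkene.
The closest candidate here is an ethynyl group (-C#CH), but the C-C bond is a triple bond, not a double bond. No other fragment satisfies the full query, so there is no match.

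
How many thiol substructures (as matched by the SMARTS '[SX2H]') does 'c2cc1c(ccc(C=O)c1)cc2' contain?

0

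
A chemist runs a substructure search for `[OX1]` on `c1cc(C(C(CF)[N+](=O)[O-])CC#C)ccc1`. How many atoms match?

2

The query [OX1] means: aliphatic oxygen with one total connection — typically a carbonyl =O or an oxide.
Check the 16 heavy atoms by environment: 4× C (X4) → no; 1× N (charge +1, X3) → no; 1× O (charge -1, X1) → match; 1× O (X1) → match; 6× c (aromatic, X3) → no; 2× C (X2) → no; 1× F (X1) → no.
Summing the matching environments: 1 + 1 = 2 matching atoms.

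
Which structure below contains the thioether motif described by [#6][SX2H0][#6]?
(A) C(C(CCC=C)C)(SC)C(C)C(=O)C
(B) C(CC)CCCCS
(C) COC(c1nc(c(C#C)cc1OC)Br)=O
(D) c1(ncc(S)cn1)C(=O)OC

[#6][SX2H0][#6] describes an aliphatic sulfur bridging two carbons with no H on the sulfur (a thioether).
(A) contains a methylthio ether (-SCH3), which satisfies every atom and bond constraint.
(B) has a thiol (-SH) but the sulfur has H1, not H0 bridging two carbons.
(C) has a methoxy ether (-OCH3) but the bridging atom is O, not S.
(D) has a thiol (-SH) but the sulfur has H1, not H0 bridging two carbons.
So the answer is (A).

A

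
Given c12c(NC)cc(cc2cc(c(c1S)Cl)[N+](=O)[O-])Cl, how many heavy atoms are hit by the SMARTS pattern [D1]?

The query [D1] means: atom with exactly one heavy-atom neighbour (degree 1).
Check the 18 heavy atoms by environment: 7× c (aromatic, D3) → no; 3× c (aromatic, D2) → no; 2× Cl (D1) → match; 1× S (D1) → match; 1× N (charge +1, D3) → no; 1× O (charge -1, D1) → match; 1× O (D1) → match; 1× N (D2) → no; 1× C (D1) → match.
Summing the matching environments: 2 + 1 + 1 + 1 + 1 = 6 matching atoms.

6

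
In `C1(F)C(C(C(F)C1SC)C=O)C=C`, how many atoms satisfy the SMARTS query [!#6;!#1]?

Check the 13 heavy atoms by environment: 9× C → no; 1× O → match; 2× F → match; 1× S → match.
Summing the matching environments: 1 + 2 + 1 = 4 matching atoms.

4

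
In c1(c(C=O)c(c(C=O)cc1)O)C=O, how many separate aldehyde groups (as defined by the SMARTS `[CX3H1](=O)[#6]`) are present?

[CX3H1](=O)[#6] is the SMARTS for an aldehyde: an sp2 carbon with one H, double-bonded to O and single-bonded to carbon.
The molecule carries 3 separate instances of an aldehyde (-CHO) meeting every constraint; each maps to a distinct set of atoms, giving 3 matches.

3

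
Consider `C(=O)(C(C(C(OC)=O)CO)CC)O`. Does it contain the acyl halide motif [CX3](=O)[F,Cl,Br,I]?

No

The pattern [CX3](=O)[F,Cl,Br,I] describes a carbonyl carbon bonded to a halogen — an acyl halide.
The closest candidate here is a carboxylic acid group (-C(=O)OH), but the carbonyl is bonded to -OH, not to a halogen. No other fragment satisfies the full query, so there is no match.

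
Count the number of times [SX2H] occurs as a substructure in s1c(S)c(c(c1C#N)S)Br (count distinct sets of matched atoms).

[SX2H] is the SMARTS for a thiol: an aliphatic sulfur with two connections, one being H.
The molecule carries 2 separate instances of a thiol (-SH) meeting every constraint; each maps to a distinct set of atoms, giving 2 matches.

2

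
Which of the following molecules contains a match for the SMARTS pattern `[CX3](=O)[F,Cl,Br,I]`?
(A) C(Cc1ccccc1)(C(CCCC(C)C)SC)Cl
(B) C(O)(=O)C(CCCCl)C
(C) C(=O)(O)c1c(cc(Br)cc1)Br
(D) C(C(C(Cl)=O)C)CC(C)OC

[CX3](=O)[F,Cl,Br,I] describes a carbonyl carbon bonded to a halogen (an acyl halide).
(A) has a chloro substituent but the Cl is not on a carbonyl carbon.
(B) has a carboxylic acid group (-C(=O)OH) but the carbonyl is bonded to -OH, not to a halogen.
(C) has a carboxylic acid group (-C(=O)OH) but the carbonyl is bonded to -OH, not to a halogen.
(D) contains an acyl chloride (-C(=O)Cl), which satisfies every atom and bond constraint.
So the answer is (D).

D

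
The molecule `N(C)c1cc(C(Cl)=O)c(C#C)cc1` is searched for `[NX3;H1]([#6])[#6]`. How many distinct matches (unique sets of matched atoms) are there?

[NX3;H1]([#6])[#6] is the SMARTS for a secondary amine: a trivalent nitrogen with one H, bonded to two carbons.
Exactly one fragment in the molecule meets all constraints, giving 1 match.

1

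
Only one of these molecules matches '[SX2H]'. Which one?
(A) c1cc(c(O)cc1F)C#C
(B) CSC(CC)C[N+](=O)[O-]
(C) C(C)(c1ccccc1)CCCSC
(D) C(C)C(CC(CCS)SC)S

D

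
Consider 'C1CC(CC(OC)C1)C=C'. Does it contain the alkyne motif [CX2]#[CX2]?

No

The pattern [CX2]#[CX2] describes a carbon-carbon triple bond — an alkyne.
The closest candidate here is a vinyl group (-CH=CH2), but the C=C is a double bond; both carbons are CX3, not CX2. No other fragment satisfies the full query, so there is no match.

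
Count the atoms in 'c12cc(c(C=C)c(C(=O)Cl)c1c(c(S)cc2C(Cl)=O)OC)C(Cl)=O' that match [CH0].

3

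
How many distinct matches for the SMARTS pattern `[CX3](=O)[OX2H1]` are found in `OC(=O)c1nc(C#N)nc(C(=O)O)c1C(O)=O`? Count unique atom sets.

3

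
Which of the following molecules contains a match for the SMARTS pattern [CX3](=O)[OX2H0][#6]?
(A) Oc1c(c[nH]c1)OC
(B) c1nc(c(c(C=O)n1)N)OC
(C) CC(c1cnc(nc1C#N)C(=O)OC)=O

C

[CX3](=O)[OX2H0][#6] describes a carbonyl carbon bonded to an oxygen that is itself bonded to carbon (no H on that O) (an ester).
(A) has a methoxy ether (-OCH3) but the ether oxygen is not adjacent to a C=O carbon.
(B) has a methoxy ether (-OCH3) but the ether oxygen is not adjacent to a C=O carbon.
(C) contains a methyl-ester group (-C(=O)OCH3), which satisfies every atom and bond constraint.
So the answer is (C).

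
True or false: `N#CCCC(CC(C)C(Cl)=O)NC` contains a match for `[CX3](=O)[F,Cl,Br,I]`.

The pattern [CX3](=O)[F,Cl,Br,I] describes a carbonyl carbon bonded to a halogen — an acyl halide.
The molecule carries an acyl chloride (-C(=O)Cl), whose atoms satisfy every constraint of the query, so the pattern matches.

True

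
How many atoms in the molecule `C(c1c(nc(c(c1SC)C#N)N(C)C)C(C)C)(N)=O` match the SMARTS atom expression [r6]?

Check the 19 heavy atoms by environment: 1× n (aromatic, in 6-ring) → match; 5× c (aromatic, in 6-ring) → match; 8× C (acyclic) → no; 1× O (acyclic) → no; 3× N (acyclic) → no; 1× S (acyclic) → no.
Summing the matching environments: 1 + 5 = 6 matching atoms.

6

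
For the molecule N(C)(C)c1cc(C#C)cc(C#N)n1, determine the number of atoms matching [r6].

6

The query [r6] means: r6 matches atoms in a six-membered ring.
Check the 13 heavy atoms by environment: 1× n (aromatic, in 6-ring) → match; 5× c (aromatic, in 6-ring) → match; 5× C (acyclic) → no; 2× N (acyclic) → no.
Summing the matching environments: 1 + 5 = 6 matching atoms.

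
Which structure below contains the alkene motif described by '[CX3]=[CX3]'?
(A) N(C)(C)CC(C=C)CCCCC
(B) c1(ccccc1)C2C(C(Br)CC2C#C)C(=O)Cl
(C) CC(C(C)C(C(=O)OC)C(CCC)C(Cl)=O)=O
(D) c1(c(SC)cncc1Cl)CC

A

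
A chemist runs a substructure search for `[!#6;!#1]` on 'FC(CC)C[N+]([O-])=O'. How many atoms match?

Check the 8 heavy atoms by environment: 4× C → no; 1× N (charge +1) → match; 1× O (charge -1) → match; 1× O → match; 1× F → match.
Summing the matching environments: 1 + 1 + 1 + 1 = 4 matching atoms.

4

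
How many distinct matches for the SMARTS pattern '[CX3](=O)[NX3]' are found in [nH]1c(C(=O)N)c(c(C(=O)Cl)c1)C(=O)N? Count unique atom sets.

2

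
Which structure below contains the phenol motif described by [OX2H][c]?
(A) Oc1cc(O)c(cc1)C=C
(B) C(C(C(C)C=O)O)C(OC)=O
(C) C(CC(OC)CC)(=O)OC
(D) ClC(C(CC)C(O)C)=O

[OX2H][c] describes a hydroxyl oxygen attached to an aromatic carbon (a phenol).
(A) contains a hydroxyl group (-OH), which satisfies every atom and bond constraint.
(B) has a hydroxyl group (-OH) but the -OH is on an aliphatic carbon, not an aromatic c.
(C) has a methoxy ether (-OCH3) but the oxygen has H0, not H1.
(D) has a hydroxyl group (-OH) but the -OH is on an aliphatic carbon, not an aromatic c.
So the answer is (A).

A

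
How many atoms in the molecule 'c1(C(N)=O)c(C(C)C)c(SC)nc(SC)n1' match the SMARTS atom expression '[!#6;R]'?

2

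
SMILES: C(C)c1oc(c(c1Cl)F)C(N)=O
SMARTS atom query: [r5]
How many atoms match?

5

The query [r5] means: r5 matches atoms in a five-membered ring.
Check the 12 heavy atoms by environment: 1× o (aromatic, in 5-ring) → match; 4× c (aromatic, in 5-ring) → match; 3× C (acyclic) → no; 1× Cl (acyclic) → no; 1× F (acyclic) → no; 1× O (acyclic) → no; 1× N (acyclic) → no.
Summing the matching environments: 1 + 4 = 5 matching atoms.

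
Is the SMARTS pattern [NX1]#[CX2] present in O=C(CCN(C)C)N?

The pattern [NX1]#[CX2] describes a nitrogen triple-bonded to a two-connected carbon — a nitrile.
The closest candidate here is a primary amide (-C(=O)NH2), but the nitrogen is NX3, not NX1. No other fragment satisfies the full query, so there is no match.

No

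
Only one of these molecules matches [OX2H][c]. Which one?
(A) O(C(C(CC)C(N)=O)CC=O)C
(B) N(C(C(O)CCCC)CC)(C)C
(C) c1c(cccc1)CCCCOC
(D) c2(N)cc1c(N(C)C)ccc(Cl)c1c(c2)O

[OX2H][c] describes a hydroxyl oxygen attached to an aromatic carbon (a phenol).
(A) has a methoxy ether (-OCH3) but the oxygen has H0, not H1.
(B) has a hydroxyl group (-OH) but the -OH is on an aliphatic carbon, not an aromatic c.
(C) has a methoxy ether (-OCH3) but the oxygen has H0, not H1.
(D) contains a hydroxyl group (-OH), which satisfies every atom and bond constraint.
So the answer is (D).

D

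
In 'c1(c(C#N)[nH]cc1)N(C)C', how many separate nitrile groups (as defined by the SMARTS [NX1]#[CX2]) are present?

1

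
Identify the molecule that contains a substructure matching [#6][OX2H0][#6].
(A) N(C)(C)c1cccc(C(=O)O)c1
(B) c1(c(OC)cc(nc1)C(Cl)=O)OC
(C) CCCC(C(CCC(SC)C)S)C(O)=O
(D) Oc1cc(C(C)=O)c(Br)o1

B

[#6][OX2H0][#6] describes an aliphatic oxygen bridging two carbons with no H on the oxygen (an ether).
(A) has a carboxylic acid group (-C(=O)OH) but the -OH oxygen has H1; the =O is OX1, not OX2.
(B) contains a methoxy ether (-OCH3), which satisfies every atom and bond constraint.
(C) has a carboxylic acid group (-C(=O)OH) but the -OH oxygen has H1; the =O is OX1, not OX2.
(D) has a hydroxyl group (-OH) but the oxygen has H1, not H0 bridging two carbons.
So the answer is (B).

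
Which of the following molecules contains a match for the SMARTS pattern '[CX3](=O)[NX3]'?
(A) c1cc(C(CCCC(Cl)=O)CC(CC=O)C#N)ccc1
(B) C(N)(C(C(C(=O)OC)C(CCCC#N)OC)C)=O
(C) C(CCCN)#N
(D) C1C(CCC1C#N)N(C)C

B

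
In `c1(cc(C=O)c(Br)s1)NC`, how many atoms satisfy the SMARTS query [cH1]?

Check the 10 heavy atoms by environment: 1× s (aromatic, H0) → no; 3× c (aromatic, H0) → no; 1× c (aromatic, H1) → match; 1× Br (H0) → no; 1× C (H1) → no; 1× O (H0) → no; 1× N (H1) → no; 1× C (H3) → no.
That gives 1 matching atom.

1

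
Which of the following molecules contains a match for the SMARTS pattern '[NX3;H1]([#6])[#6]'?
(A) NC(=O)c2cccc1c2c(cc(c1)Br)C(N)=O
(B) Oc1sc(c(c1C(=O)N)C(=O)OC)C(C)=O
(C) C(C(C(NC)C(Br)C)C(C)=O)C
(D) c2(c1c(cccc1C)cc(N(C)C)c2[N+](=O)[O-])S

C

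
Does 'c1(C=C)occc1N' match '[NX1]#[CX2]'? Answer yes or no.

No

The pattern [NX1]#[CX2] describes a nitrogen triple-bonded to a two-connected carbon — a nitrile.
The closest candidate here is a primary amino group (-NH2), but the nitrogen is NX3 (three connections), not NX1 triple-bonded. No other fragment satisfies the full query, so there is no match.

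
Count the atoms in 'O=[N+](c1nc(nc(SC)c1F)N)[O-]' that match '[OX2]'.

0

The query [OX2] means: aliphatic oxygen with two total connections — ether, hydroxyl, or ester single-bond O.
Check the 13 heavy atoms by environment: 2× n (aromatic, X2) → no; 4× c (aromatic, X3) → no; 1× S (X2) → no; 1× C (X4) → no; 1× F (X1) → no; 1× N (X3) → no; 1× N (charge +1, X3) → no; 1× O (charge -1, X1) → no; 1× O (X1) → no.
No environment satisfies the query, so 0 matching atoms.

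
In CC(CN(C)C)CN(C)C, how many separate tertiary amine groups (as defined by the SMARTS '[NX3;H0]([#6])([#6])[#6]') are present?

2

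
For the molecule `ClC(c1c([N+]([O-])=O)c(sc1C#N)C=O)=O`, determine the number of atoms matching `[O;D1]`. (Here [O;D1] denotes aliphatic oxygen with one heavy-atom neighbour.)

4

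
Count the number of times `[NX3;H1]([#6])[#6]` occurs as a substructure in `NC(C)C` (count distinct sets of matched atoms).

[NX3;H1]([#6])[#6] is the SMARTS for a secondary amine: a trivalent nitrogen with one H, bonded to two carbons.
The molecule has a primary amino group (-NH2), but the nitrogen has H2 and only one carbon neighbour; nothing else fits, so there are 0 matches.

0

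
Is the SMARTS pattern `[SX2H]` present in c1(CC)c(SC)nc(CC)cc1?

No

The pattern [SX2H] describes an aliphatic sulfur with two connections, one being H — a thiol.
The closest candidate here is a methylthio ether (-SCH3), but the sulfur has H0 (bonded to two carbons), not H1. No other fragment satisfies the full query, so there is no match.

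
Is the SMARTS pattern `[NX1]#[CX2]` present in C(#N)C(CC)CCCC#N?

The pattern [NX1]#[CX2] describes a nitrogen triple-bonded to a two-connected carbon — a nitrile.
The molecule carries a nitrile (-C#N), whose atoms satisfy every constraint of the query, so the pattern matches.

Yes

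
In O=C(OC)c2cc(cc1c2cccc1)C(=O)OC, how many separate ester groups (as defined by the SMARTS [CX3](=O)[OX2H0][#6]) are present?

2

[CX3](=O)[OX2H0][#6] is the SMARTS for an ester: a carbonyl carbon bonded to an oxygen that is itself bonded to carbon (no H on that O).
The molecule carries 2 separate instances of a methyl-ester group (-C(=O)OCH3) meeting every constraint; each maps to a distinct set of atoms, giving 2 matches.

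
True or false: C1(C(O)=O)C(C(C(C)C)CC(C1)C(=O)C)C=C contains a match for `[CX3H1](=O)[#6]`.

False

The pattern [CX3H1](=O)[#6] describes an sp2 carbon with one H, double-bonded to O and single-bonded to carbon — an aldehyde.
The closest candidate here is an acetyl/ketone group (-C(=O)CH3), but the carbonyl carbon has H0 (two carbon neighbours), not H1. No other fragment satisfies the full query, so there is no match.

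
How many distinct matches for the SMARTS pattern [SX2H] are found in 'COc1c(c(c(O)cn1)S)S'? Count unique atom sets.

2

[SX2H] is the SMARTS for a thiol: an aliphatic sulfur with two connections, one being H.
The molecule carries 2 separate instances of a thiol (-SH) meeting every constraint; each maps to a distinct set of atoms, giving 2 matches.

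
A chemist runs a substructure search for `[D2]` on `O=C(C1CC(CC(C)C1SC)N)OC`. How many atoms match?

The query [D2] means: atom with exactly two heavy-atom neighbours.
Check the 14 heavy atoms by environment: 2× C (D2) → match; 5× C (D3) → no; 1× O (D1) → no; 1× O (D2) → match; 3× C (D1) → no; 1× S (D2) → match; 1× N (D1) → no.
Summing the matching environments: 2 + 1 + 1 = 4 matching atoms.

4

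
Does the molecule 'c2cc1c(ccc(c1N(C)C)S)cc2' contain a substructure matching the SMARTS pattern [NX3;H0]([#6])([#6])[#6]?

The pattern [NX3;H0]([#6])([#6])[#6] describes a trivalent nitrogen with no H, bonded to three carbons — a tertiary amine.
The molecule carries a dimethylamino group (-N(CH3)2), whose atoms satisfy every constraint of the query, so the pattern matches.

Yes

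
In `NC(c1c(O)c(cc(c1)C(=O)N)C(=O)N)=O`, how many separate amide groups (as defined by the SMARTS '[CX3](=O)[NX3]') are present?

[CX3](=O)[NX3] is the SMARTS for an amide: a carbonyl carbon bonded to a trivalent nitrogen.
The molecule carries 3 separate instances of a primary amide (-C(=O)NH2) meeting every constraint; each maps to a distinct set of atoms, giving 3 matches.

3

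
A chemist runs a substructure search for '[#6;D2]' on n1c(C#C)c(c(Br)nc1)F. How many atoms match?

2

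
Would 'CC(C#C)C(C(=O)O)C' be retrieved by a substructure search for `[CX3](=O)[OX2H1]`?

The pattern [CX3](=O)[OX2H1] describes an sp2 carbon double-bonded to O and single-bonded to an -OH oxygen — a carboxylic acid.
The molecule carries a carboxylic acid group (-C(=O)OH), whose atoms satisfy every constraint of the query, so the pattern matches.

Yes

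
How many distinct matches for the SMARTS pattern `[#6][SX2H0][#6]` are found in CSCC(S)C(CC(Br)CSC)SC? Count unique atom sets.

3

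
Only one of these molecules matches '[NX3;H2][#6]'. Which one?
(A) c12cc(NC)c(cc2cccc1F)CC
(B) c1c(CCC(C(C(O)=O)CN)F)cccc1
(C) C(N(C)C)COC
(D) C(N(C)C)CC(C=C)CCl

B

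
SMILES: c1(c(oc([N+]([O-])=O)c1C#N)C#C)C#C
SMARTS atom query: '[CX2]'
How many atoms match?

5

Check the 14 heavy atoms by environment: 1× o (aromatic, X2) → no; 4× c (aromatic, X3) → no; 5× C (X2) → match; 1× N (X1) → no; 1× N (charge +1, X3) → no; 1× O (charge -1, X1) → no; 1× O (X1) → no.
That gives 5 matching atoms.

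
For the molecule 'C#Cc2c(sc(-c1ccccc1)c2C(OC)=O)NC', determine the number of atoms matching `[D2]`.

9

Check the 19 heavy atoms by environment: 1× s (aromatic, D2) → match; 5× c (aromatic, D3) → no; 1× C (D2) → match; 3× C (D1) → no; 1× C (D3) → no; 1× O (D1) → no; 1× O (D2) → match; 1× N (D2) → match; 5× c (aromatic, D2) → match.
Summing the matching environments: 1 + 1 + 1 + 1 + 5 = 9 matching atoms.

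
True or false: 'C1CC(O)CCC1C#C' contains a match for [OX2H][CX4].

True

The pattern [OX2H][CX4] describes a hydroxyl oxygen bound to an sp3 (X4) carbon — an aliphatic alcohol.
The molecule carries a hydroxyl group (-OH), whose atoms satisfy every constraint of the query, so the pattern matches.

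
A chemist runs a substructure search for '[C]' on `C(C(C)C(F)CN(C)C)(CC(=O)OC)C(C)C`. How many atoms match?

13

The query [C] means: uppercase C matches aliphatic (non-aromatic) carbon only.
Check the 17 heavy atoms by environment: 13× C → match; 2× O → no; 1× F → no; 1× N → no.
That gives 13 matching atoms.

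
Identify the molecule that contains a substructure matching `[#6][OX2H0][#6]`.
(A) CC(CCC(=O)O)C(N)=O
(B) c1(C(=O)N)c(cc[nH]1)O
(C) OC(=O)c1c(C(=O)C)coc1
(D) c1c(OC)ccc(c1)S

D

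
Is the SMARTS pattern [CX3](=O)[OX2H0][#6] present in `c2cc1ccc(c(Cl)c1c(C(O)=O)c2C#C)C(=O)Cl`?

No

The pattern [CX3](=O)[OX2H0][#6] describes a carbonyl carbon bonded to an oxygen that is itself bonded to carbon (no H on that O) — an ester.
The closest candidate here is a carboxylic acid group (-C(=O)OH), but the singly-bonded O carries H (OX2H1, not H0). No other fragment satisfies the full query, so there is no match.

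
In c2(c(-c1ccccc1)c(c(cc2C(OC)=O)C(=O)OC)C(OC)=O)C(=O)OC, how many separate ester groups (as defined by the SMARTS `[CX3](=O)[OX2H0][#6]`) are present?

4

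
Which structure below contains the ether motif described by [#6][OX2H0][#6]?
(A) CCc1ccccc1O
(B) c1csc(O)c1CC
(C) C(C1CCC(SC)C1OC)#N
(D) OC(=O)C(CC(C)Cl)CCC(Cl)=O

[#6][OX2H0][#6] describes an aliphatic oxygen bridging two carbons with no H on the oxygen (an ether).
(A) has a hydroxyl group (-OH) but the oxygen has H1, not H0 bridging two carbons.
(B) has a hydroxyl group (-OH) but the oxygen has H1, not H0 bridging two carbons.
(C) contains a methoxy ether (-OCH3), which satisfies every atom and bond constraint.
(D) has a carboxylic acid group (-C(=O)OH) but the -OH oxygen has H1; the =O is OX1, not OX2.
So the answer is (C).

C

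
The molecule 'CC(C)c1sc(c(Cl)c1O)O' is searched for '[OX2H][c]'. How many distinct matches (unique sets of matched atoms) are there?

[OX2H][c] is the SMARTS for a phenol: a hydroxyl oxygen attached to an aromatic carbon.
The molecule carries 2 separate instances of a hydroxyl group (-OH) meeting every constraint; each maps to a distinct set of atoms, giving 2 matches.

2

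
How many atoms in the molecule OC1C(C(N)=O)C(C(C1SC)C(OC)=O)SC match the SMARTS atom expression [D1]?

7

The query [D1] means: atom with exactly one heavy-atom neighbour (degree 1).
Check the 17 heavy atoms by environment: 7× C (D3) → no; 3× O (D1) → match; 2× S (D2) → no; 3× C (D1) → match; 1× O (D2) → no; 1× N (D1) → match.
Summing the matching environments: 3 + 3 + 1 = 7 matching atoms.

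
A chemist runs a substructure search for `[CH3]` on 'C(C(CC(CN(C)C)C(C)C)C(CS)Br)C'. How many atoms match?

5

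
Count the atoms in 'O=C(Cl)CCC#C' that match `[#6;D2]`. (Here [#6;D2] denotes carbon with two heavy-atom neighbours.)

Check the 7 heavy atoms by environment: 3× C (D2) → match; 1× C (D1) → no; 1× C (D3) → no; 1× O (D1) → no; 1× Cl (D1) → no.
That gives 3 matching atoms.

3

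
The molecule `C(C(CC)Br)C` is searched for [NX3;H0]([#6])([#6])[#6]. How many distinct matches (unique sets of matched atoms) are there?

0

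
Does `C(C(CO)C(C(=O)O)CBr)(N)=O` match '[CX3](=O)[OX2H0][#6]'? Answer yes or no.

No

The pattern [CX3](=O)[OX2H0][#6] describes a carbonyl carbon bonded to an oxygen that is itself bonded to carbon (no H on that O) — an ester.
The closest candidate here is a carboxylic acid group (-C(=O)OH), but the singly-bonded O carries H (OX2H1, not H0). No other fragment satisfies the full query, so there is no match.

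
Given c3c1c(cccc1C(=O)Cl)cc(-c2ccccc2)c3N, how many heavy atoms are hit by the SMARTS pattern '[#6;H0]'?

The query [#6;H0] means: any carbon with no attached hydrogen.
Check the 20 heavy atoms by environment: 6× c (aromatic, H0) → match; 10× c (aromatic, H1) → no; 1× N (H2) → no; 1× C (H0) → match; 1× O (H0) → no; 1× Cl (H0) → no.
Summing the matching environments: 6 + 1 = 7 matching atoms.

7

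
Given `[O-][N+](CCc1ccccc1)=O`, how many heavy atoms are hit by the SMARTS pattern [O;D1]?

2

The query [O;D1] means: aliphatic oxygen bonded to exactly one heavy atom.
Check the 11 heavy atoms by environment: 2× C (D2) → no; 1× c (aromatic, D3) → no; 5× c (aromatic, D2) → no; 1× N (charge +1, D3) → no; 1× O (charge -1, D1) → match; 1× O (D1) → match.
Summing the matching environments: 1 + 1 = 2 matching atoms.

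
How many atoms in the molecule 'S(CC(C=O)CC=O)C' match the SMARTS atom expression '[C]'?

6

The query [C] means: uppercase C matches aliphatic (non-aromatic) carbon only.
Check the 9 heavy atoms by environment: 6× C → match; 2× O → no; 1× S → no.
That gives 6 matching atoms.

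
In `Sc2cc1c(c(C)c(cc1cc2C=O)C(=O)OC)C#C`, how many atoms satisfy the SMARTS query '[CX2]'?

The query [CX2] means: C with X2: aliphatic carbon with exactly 2 total connections.
Check the 20 heavy atoms by environment: 10× c (aromatic, X3) → no; 1× S (X2) → no; 2× C (X3) → no; 2× O (X1) → no; 2× C (X2) → match; 1× O (X2) → no; 2× C (X4) → no.
That gives 2 matching atoms.

2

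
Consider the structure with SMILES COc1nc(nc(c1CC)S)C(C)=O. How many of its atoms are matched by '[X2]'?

The query [X2] means: any atom with exactly two total connections (bonds + H).
Check the 14 heavy atoms by environment: 2× n (aromatic, X2) → match; 4× c (aromatic, X3) → no; 4× C (X4) → no; 1× C (X3) → no; 1× O (X1) → no; 1× O (X2) → match; 1× S (X2) → match.
Summing the matching environments: 2 + 1 + 1 = 4 matching atoms.

4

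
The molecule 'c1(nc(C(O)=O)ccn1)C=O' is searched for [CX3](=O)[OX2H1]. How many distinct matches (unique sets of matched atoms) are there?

1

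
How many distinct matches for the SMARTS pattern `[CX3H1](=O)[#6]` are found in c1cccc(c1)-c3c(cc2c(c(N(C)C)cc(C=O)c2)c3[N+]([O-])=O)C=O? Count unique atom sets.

2

[CX3H1](=O)[#6] is the SMARTS for an aldehyde: an sp2 carbon with one H, double-bonded to O and single-bonded to carbon.
The molecule carries 2 separate instances of an aldehyde (-CHO) meeting every constraint; each maps to a distinct set of atoms, giving 2 matches.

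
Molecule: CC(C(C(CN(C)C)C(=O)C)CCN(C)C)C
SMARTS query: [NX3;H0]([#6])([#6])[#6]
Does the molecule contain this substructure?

The pattern [NX3;H0]([#6])([#6])[#6] describes a trivalent nitrogen with no H, bonded to three carbons — a tertiary amine.
The molecule carries a dimethylamino group (-N(CH3)2), whose atoms satisfy every constraint of the query, so the pattern matches.

Yes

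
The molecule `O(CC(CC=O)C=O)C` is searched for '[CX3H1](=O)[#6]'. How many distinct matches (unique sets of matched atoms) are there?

2

[CX3H1](=O)[#6] is the SMARTS for an aldehyde: an sp2 carbon with one H, double-bonded to O and single-bonded to carbon.
The molecule carries 2 separate instances of an aldehyde (-CHO) meeting every constraint; each maps to a distinct set of atoms, giving 2 matches.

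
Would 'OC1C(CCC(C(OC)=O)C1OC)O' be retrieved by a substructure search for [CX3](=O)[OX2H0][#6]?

Yes

The pattern [CX3](=O)[OX2H0][#6] describes a carbonyl carbon bonded to an oxygen that is itself bonded to carbon (no H on that O) — an ester.
The molecule carries a methyl-ester group (-C(=O)OCH3), whose atoms satisfy every constraint of the query, so the pattern matches.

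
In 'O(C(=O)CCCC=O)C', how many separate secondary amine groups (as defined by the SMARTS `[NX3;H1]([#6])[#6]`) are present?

0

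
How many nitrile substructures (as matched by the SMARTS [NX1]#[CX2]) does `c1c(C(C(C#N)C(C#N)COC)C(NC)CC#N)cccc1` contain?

3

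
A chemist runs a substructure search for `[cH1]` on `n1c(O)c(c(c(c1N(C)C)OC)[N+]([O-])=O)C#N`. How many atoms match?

The query [cH1] means: aromatic carbon bearing exactly one hydrogen.
Check the 17 heavy atoms by environment: 1× n (aromatic, H0) → no; 5× c (aromatic, H0) → no; 1× O (H1) → no; 2× O (H0) → no; 3× C (H3) → no; 1× N (charge +1, H0) → no; 1× O (charge -1, H0) → no; 1× C (H0) → no; 2× N (H0) → no.
No environment satisfies the query, so 0 matching atoms.

0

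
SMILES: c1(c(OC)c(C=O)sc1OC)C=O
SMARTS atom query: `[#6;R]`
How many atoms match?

4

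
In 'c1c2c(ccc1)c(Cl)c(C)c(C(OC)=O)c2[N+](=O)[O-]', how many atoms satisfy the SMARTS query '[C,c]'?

13

The query [C,c] means: comma = OR; matches aliphatic or aromatic carbon — same as #6.
Check the 19 heavy atoms by environment: 10× c (aromatic) → match; 1× Cl → no; 3× C → match; 1× N (charge +1) → no; 1× O (charge -1) → no; 3× O → no.
Summing the matching environments: 10 + 3 = 13 matching atoms.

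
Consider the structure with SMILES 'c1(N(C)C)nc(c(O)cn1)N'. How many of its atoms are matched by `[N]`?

2

Check the 11 heavy atoms by environment: 2× n (aromatic) → no; 4× c (aromatic) → no; 1× O → no; 2× N → match; 2× C → no.
That gives 2 matching atoms.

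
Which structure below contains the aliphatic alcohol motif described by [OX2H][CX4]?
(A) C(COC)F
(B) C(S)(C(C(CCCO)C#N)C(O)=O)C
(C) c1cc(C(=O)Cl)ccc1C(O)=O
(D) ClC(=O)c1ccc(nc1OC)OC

B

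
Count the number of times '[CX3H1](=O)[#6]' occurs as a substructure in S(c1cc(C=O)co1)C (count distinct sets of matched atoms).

1

[CX3H1](=O)[#6] is the SMARTS for an aldehyde: an sp2 carbon with one H, double-bonded to O and single-bonded to carbon.
Exactly one fragment in the molecule meets all constraints, giving 1 match.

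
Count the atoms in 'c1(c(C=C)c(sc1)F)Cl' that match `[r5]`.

5

Check the 9 heavy atoms by environment: 1× s (aromatic, in 5-ring) → match; 4× c (aromatic, in 5-ring) → match; 2× C (acyclic) → no; 1× Cl (acyclic) → no; 1× F (acyclic) → no.
Summing the matching environments: 1 + 4 = 5 matching atoms.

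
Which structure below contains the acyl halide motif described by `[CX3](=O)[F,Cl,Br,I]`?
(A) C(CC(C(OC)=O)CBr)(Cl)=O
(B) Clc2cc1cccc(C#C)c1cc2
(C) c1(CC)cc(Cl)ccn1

[CX3](=O)[F,Cl,Br,I] describes a carbonyl carbon bonded to a halogen (an acyl halide).
(A) contains an acyl chloride (-C(=O)Cl), which satisfies every atom and bond constraint.
(B) has a chloro substituent but the Cl is not on a carbonyl carbon.
(C) has a chloro substituent but the Cl is not on a carbonyl carbon.
So the answer is (A).

A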